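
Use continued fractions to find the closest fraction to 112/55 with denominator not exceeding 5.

Expand x = 112/55 as a continued fraction with the Euclidean algorithm:
  112 = 2*55 + 2, so a_0 = 2.
  55 = 27*2 + 1, so a_1 = 27.
  2 = 2*1 + 0, so a_2 = 2.
so x = [2; 27, 2].
Convergents (p_i = a_i*p_{i-1} + p_{i-2}, q_i = a_i*q_{i-1} + q_{i-2} with p_{-2}=0, p_{-1}=1, q_{-2}=1, q_{-1}=0), until the denominator exceeds 5:
  i=0: a_0=2, p_0 = 2*1 + 0 = 2, q_0 = 2*0 + 1 = 1.
  i=1: a_1=27, p_1 = 27*2 + 1 = 55, q_1 = 27*1 + 0 = 27.
q_1 = 27 > 5, so the last convergent with denominator <= 5 is p_0/q_0 = 2/1.
The closest fraction with denominator <= 5 is either p_0/q_0 or the intermediate fraction (k*p_0 + p_{-1})/(k*q_0 + q_{-1}) with the largest k >= 1 whose denominator stays <= 5; these approach x as k grows, and every other convergent or intermediate fraction in range is farther away.
Largest k: floor((5 - q_{-1})/q_0) = floor((5 - 0)/1) = 5 (using the seeds p_{-1} = 1, q_{-1} = 0).
That gives (5*2 + 1)/(5*1 + 0) = 11/5.
Compare the errors: |x - 2/1| = |112*1 - 2*55|/(55*1) = 2/55, and |x - 11/5| = |112*5 - 11*55|/(55*5) = 45/275.
Cross-multiplying, 2*275 = 550 < 2475 = 45*55, so 2/55 is smaller: the convergent 2/1 is closer to x than 11/5.

2/1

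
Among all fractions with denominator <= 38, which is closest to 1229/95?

Expand x = 1229/95 as a continued fraction with the Euclidean algorithm:
  1229 = 12*95 + 89, so a_0 = 12.
  95 = 1*89 + 6, so a_1 = 1.
  89 = 14*6 + 5, so a_2 = 14.
  6 = 1*5 + 1, so a_3 = 1.
  5 = 5*1 + 0, so a_4 = 5.
so x = [12; 1, 14, 1, 5].
Convergents (p_i = a_i*p_{i-1} + p_{i-2}, q_i = a_i*q_{i-1} + q_{i-2} with p_{-2}=0, p_{-1}=1, q_{-2}=1, q_{-1}=0), until the denominator exceeds 38:
  i=0: a_0=12, p_0 = 12*1 + 0 = 12, q_0 = 12*0 + 1 = 1.
  i=1: a_1=1, p_1 = 1*12 + 1 = 13, q_1 = 1*1 + 0 = 1.
  i=2: a_2=14, p_2 = 14*13 + 12 = 194, q_2 = 14*1 + 1 = 15.
  i=3: a_3=1, p_3 = 1*194 + 13 = 207, q_3 = 1*15 + 1 = 16.
  i=4: a_4=5, p_4 = 5*207 + 194 = 1229, q_4 = 5*16 + 15 = 95.
q_4 = 95 > 38, so the last convergent with denominator <= 38 is p_3/q_3 = 207/16.
The closest fraction with denominator <= 38 is either p_3/q_3 or the intermediate fraction (k*p_3 + p_2)/(k*q_3 + q_2) with the largest k >= 1 whose denominator stays <= 38; these approach x as k grows, and every other convergent or intermediate fraction in range is farther away.
Largest k: floor((38 - q_2)/q_3) = floor((38 - 15)/16) = 1.
That gives (1*207 + 194)/(1*16 + 15) = 401/31.
Compare the errors: |x - 207/16| = |1229*16 - 207*95|/(95*16) = 1/1520, and |x - 401/31| = |1229*31 - 401*95|/(95*31) = 4/2945.
Cross-multiplying, 1*2945 = 2945 < 6080 = 4*1520, so 1/1520 is smaller: the convergent 207/16 is closer to x than 401/31.

207/16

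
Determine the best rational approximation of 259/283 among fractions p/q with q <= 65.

Expand x = 259/283 as a continued fraction with the Euclidean algorithm:
  259 = 0*283 + 259, so a_0 = 0.
  283 = 1*259 + 24, so a_1 = 1.
  259 = 10*24 + 19, so a_2 = 10.
  24 = 1*19 + 5, so a_3 = 1.
  19 = 3*5 + 4, so a_4 = 3.
  5 = 1*4 + 1, so a_5 = 1.
  4 = 4*1 + 0, so a_6 = 4.
so x = [0; 1, 10, 1, 3, 1, 4].
Convergents (p_i = a_i*p_{i-1} + p_{i-2}, q_i = a_i*q_{i-1} + q_{i-2} with p_{-2}=0, p_{-1}=1, q_{-2}=1, q_{-1}=0), until the denominator exceeds 65:
  i=0: a_0=0, p_0 = 0*1 + 0 = 0, q_0 = 0*0 + 1 = 1.
  i=1: a_1=1, p_1 = 1*0 + 1 = 1, q_1 = 1*1 + 0 = 1.
  i=2: a_2=10, p_2 = 10*1 + 0 = 10, q_2 = 10*1 + 1 = 11.
  i=3: a_3=1, p_3 = 1*10 + 1 = 11, q_3 = 1*11 + 1 = 12.
  i=4: a_4=3, p_4 = 3*11 + 10 = 43, q_4 = 3*12 + 11 = 47.
  i=5: a_5=1, p_5 = 1*43 + 11 = 54, q_5 = 1*47 + 12 = 59.
  i=6: a_6=4, p_6 = 4*54 + 43 = 259, q_6 = 4*59 + 47 = 283.
q_6 = 283 > 65, so the last convergent with denominator <= 65 is p_5/q_5 = 54/59.
The closest fraction with denominator <= 65 is either p_5/q_5 or the intermediate fraction (k*p_5 + p_4)/(k*q_5 + q_4) with the largest k >= 1 whose denominator stays <= 65; these approach x as k grows, and every other convergent or intermediate fraction in range is farther away.
Largest k: floor((65 - q_4)/q_5) = floor((65 - 47)/59) = 0.
Since k = 0, no intermediate fraction beyond p_5/q_5 has denominator <= 65, so the convergent 54/59 is the closest (its error is |259*59 - 54*283|/(283*59) = 1/16697).

54/59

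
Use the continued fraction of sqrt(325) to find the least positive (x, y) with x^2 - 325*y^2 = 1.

(x, y) = (649, 36)

First expand sqrt(325) as a continued fraction. With x_i = (sqrt(325) + m_i)/d_i and (m_0, d_0) = (0, 1): a_0 = floor(sqrt(325)) = 18, since 18^2 = 324 <= 325 < 361 = 19^2.
Iterate m_{i+1} = d_i*a_i - m_i, d_{i+1} = (325 - m_{i+1}^2)/d_i, a_{i+1} = floor((a_0 + m_{i+1})/d_{i+1}):
  m_1 = 1*18 - 0 = 18, d_1 = (325 - 18^2)/1 = 1/1 = 1, a_1 = floor((18 + 18)/1) = 36.
  m_2 = 1*36 - 18 = 18, d_2 = (325 - 18^2)/1 = 1/1 = 1: (m_2, d_2) = (m_1, d_1) = (18, 1), so from here the quotient a_1 repeats; the period length is 1.
So sqrt(325) = [18; (36)] with period length k = 1.
k is odd, so (p_{k-1}, q_{k-1}) only solves x^2 - 325y^2 = -1 and the fundamental solution of x^2 - 325y^2 = 1 is (p_{2k-1}, q_{2k-1}) = (p_1, q_1); compute convergents through index 1, running through the period twice.
Convergents (p_i = a_i*p_{i-1} + p_{i-2}, q_i = a_i*q_{i-1} + q_{i-2} with p_{-2}=0, p_{-1}=1, q_{-2}=1, q_{-1}=0):
  i=0: a_0=18, p_0 = 18*1 + 0 = 18, q_0 = 18*0 + 1 = 1.
  i=1: a_1=36, p_1 = 36*18 + 1 = 649, q_1 = 36*1 + 0 = 36.
Indeed p_0^2 - 325*q_0^2 = 324 - 325 = -1, not +1.
Check: 649^2 - 325*36^2 = 421201 - 421200 = 1, so (x, y) = (649, 36) solves the equation, and by the theorem it is the least positive solution.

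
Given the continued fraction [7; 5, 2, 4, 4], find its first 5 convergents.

Using the convergent recurrence p_i = a_i*p_{i-1} + p_{i-2}, q_i = a_i*q_{i-1} + q_{i-2} with p_{-2}=0, p_{-1}=1, q_{-2}=1, q_{-1}=0:
  i=0: a_0=7, p_0 = 7*1 + 0 = 7, q_0 = 7*0 + 1 = 1.
  i=1: a_1=5, p_1 = 5*7 + 1 = 36, q_1 = 5*1 + 0 = 5.
  i=2: a_2=2, p_2 = 2*36 + 7 = 79, q_2 = 2*5 + 1 = 11.
  i=3: a_3=4, p_3 = 4*79 + 36 = 352, q_3 = 4*11 + 5 = 49.
  i=4: a_4=4, p_4 = 4*352 + 79 = 1487, q_4 = 4*49 + 11 = 207.

7/1, 36/5, 79/11, 352/49, 1487/207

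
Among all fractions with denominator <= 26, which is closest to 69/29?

Expand x = 69/29 as a continued fraction with the Euclidean algorithm:
  69 = 2*29 + 11, so a_0 = 2.
  29 = 2*11 + 7, so a_1 = 2.
  11 = 1*7 + 4, so a_2 = 1.
  7 = 1*4 + 3, so a_3 = 1.
  4 = 1*3 + 1, so a_4 = 1.
  3 = 3*1 + 0, so a_5 = 3.
so x = [2; 2, 1, 1, 1, 3].
Convergents (p_i = a_i*p_{i-1} + p_{i-2}, q_i = a_i*q_{i-1} + q_{i-2} with p_{-2}=0, p_{-1}=1, q_{-2}=1, q_{-1}=0), until the denominator exceeds 26:
  i=0: a_0=2, p_0 = 2*1 + 0 = 2, q_0 = 2*0 + 1 = 1.
  i=1: a_1=2, p_1 = 2*2 + 1 = 5, q_1 = 2*1 + 0 = 2.
  i=2: a_2=1, p_2 = 1*5 + 2 = 7, q_2 = 1*2 + 1 = 3.
  i=3: a_3=1, p_3 = 1*7 + 5 = 12, q_3 = 1*3 + 2 = 5.
  i=4: a_4=1, p_4 = 1*12 + 7 = 19, q_4 = 1*5 + 3 = 8.
  i=5: a_5=3, p_5 = 3*19 + 12 = 69, q_5 = 3*8 + 5 = 29.
q_5 = 29 > 26, so the last convergent with denominator <= 26 is p_4/q_4 = 19/8.
The closest fraction with denominator <= 26 is either p_4/q_4 or the intermediate fraction (k*p_4 + p_3)/(k*q_4 + q_3) with the largest k >= 1 whose denominator stays <= 26; these approach x as k grows, and every other convergent or intermediate fraction in range is farther away.
Largest k: floor((26 - q_3)/q_4) = floor((26 - 5)/8) = 2.
That gives (2*19 + 12)/(2*8 + 5) = 50/21.
Compare the errors: |x - 19/8| = |69*8 - 19*29|/(29*8) = 1/232, and |x - 50/21| = |69*21 - 50*29|/(29*21) = 1/609.
Cross-multiplying, 1*232 = 232 < 609 = 1*609, so 1/609 is smaller: the intermediate fraction 50/21 is closer to x than 19/8.

50/21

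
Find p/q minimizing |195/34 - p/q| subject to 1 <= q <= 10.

Expand x = 195/34 as a continued fraction with the Euclidean algorithm:
  195 = 5*34 + 25, so a_0 = 5.
  34 = 1*25 + 9, so a_1 = 1.
  25 = 2*9 + 7, so a_2 = 2.
  9 = 1*7 + 2, so a_3 = 1.
  7 = 3*2 + 1, so a_4 = 3.
  2 = 2*1 + 0, so a_5 = 2.
so x = [5; 1, 2, 1, 3, 2].
Convergents (p_i = a_i*p_{i-1} + p_{i-2}, q_i = a_i*q_{i-1} + q_{i-2} with p_{-2}=0, p_{-1}=1, q_{-2}=1, q_{-1}=0), until the denominator exceeds 10:
  i=0: a_0=5, p_0 = 5*1 + 0 = 5, q_0 = 5*0 + 1 = 1.
  i=1: a_1=1, p_1 = 1*5 + 1 = 6, q_1 = 1*1 + 0 = 1.
  i=2: a_2=2, p_2 = 2*6 + 5 = 17, q_2 = 2*1 + 1 = 3.
  i=3: a_3=1, p_3 = 1*17 + 6 = 23, q_3 = 1*3 + 1 = 4.
  i=4: a_4=3, p_4 = 3*23 + 17 = 86, q_4 = 3*4 + 3 = 15.
q_4 = 15 > 10, so the last convergent with denominator <= 10 is p_3/q_3 = 23/4.
The closest fraction with denominator <= 10 is either p_3/q_3 or the intermediate fraction (k*p_3 + p_2)/(k*q_3 + q_2) with the largest k >= 1 whose denominator stays <= 10; these approach x as k grows, and every other convergent or intermediate fraction in range is farther away.
Largest k: floor((10 - q_2)/q_3) = floor((10 - 3)/4) = 1.
That gives (1*23 + 17)/(1*4 + 3) = 40/7.
Compare the errors: |x - 23/4| = |195*4 - 23*34|/(34*4) = 2/136, and |x - 40/7| = |195*7 - 40*34|/(34*7) = 5/238.
Cross-multiplying, 2*238 = 476 < 680 = 5*136, so 2/136 is smaller: the convergent 23/4 is closer to x than 40/7.

23/4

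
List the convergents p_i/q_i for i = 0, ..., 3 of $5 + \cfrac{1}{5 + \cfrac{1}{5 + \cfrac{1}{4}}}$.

5/1, 26/5, 135/26, 566/109

Using the convergent recurrence p_i = a_i*p_{i-1} + p_{i-2}, q_i = a_i*q_{i-1} + q_{i-2} with p_{-2}=0, p_{-1}=1, q_{-2}=1, q_{-1}=0:
  i=0: a_0=5, p_0 = 5*1 + 0 = 5, q_0 = 5*0 + 1 = 1.
  i=1: a_1=5, p_1 = 5*5 + 1 = 26, q_1 = 5*1 + 0 = 5.
  i=2: a_2=5, p_2 = 5*26 + 5 = 135, q_2 = 5*5 + 1 = 26.
  i=3: a_3=4, p_3 = 4*135 + 26 = 566, q_3 = 4*26 + 5 = 109.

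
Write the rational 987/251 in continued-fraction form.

Run the Euclidean algorithm on 987 and 251; the successive quotients are the partial quotients a_0, a_1, ... (each step inverts the fractional part left over by the previous one):
  987 = 3*251 + 234, so a_0 = 3.
  251 = 1*234 + 17, so a_1 = 1.
  234 = 13*17 + 13, so a_2 = 13.
  17 = 1*13 + 4, so a_3 = 1.
  13 = 3*4 + 1, so a_4 = 3.
  4 = 4*1 + 0, so a_5 = 4.
The remainder reaches 0 after 6 divisions, so the expansion has 6 partial quotients, read off in order.

[3; 1, 13, 1, 3, 4]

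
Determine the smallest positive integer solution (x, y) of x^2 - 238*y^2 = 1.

(x, y) = (11663, 756)

First expand sqrt(238) as a continued fraction. With x_i = (sqrt(238) + m_i)/d_i and (m_0, d_0) = (0, 1): a_0 = floor(sqrt(238)) = 15, since 15^2 = 225 <= 238 < 256 = 16^2.
Iterate m_{i+1} = d_i*a_i - m_i, d_{i+1} = (238 - m_{i+1}^2)/d_i, a_{i+1} = floor((a_0 + m_{i+1})/d_{i+1}):
  m_1 = 1*15 - 0 = 15, d_1 = (238 - 15^2)/1 = 13/1 = 13, a_1 = floor((15 + 15)/13) = 2.
  m_2 = 13*2 - 15 = 11, d_2 = (238 - 11^2)/13 = 117/13 = 9, a_2 = floor((15 + 11)/9) = 2.
  m_3 = 9*2 - 11 = 7, d_3 = (238 - 7^2)/9 = 189/9 = 21, a_3 = floor((15 + 7)/21) = 1.
  m_4 = 21*1 - 7 = 14, d_4 = (238 - 14^2)/21 = 42/21 = 2, a_4 = floor((15 + 14)/2) = 14.
  m_5 = 2*14 - 14 = 14, d_5 = (238 - 14^2)/2 = 42/2 = 21, a_5 = floor((15 + 14)/21) = 1.
  m_6 = 21*1 - 14 = 7, d_6 = (238 - 7^2)/21 = 189/21 = 9, a_6 = floor((15 + 7)/9) = 2.
  m_7 = 9*2 - 7 = 11, d_7 = (238 - 11^2)/9 = 117/9 = 13, a_7 = floor((15 + 11)/13) = 2.
  m_8 = 13*2 - 11 = 15, d_8 = (238 - 15^2)/13 = 13/13 = 1, a_8 = floor((15 + 15)/1) = 30.
  m_9 = 1*30 - 15 = 15, d_9 = (238 - 15^2)/1 = 13/1 = 13: (m_9, d_9) = (m_1, d_1) = (15, 13), so from here the quotients repeat a_1, ..., a_8; the period length is 8.
So sqrt(238) = [15; (2, 2, 1, 14, 1, 2, 2, 30)] with period length k = 8.
k is even, so the fundamental solution of x^2 - 238y^2 = 1 is (p_{k-1}, q_{k-1}) = (p_7, q_7); compute convergents through index 7.
Convergents (p_i = a_i*p_{i-1} + p_{i-2}, q_i = a_i*q_{i-1} + q_{i-2} with p_{-2}=0, p_{-1}=1, q_{-2}=1, q_{-1}=0):
  i=0: a_0=15, p_0 = 15*1 + 0 = 15, q_0 = 15*0 + 1 = 1.
  i=1: a_1=2, p_1 = 2*15 + 1 = 31, q_1 = 2*1 + 0 = 2.
  i=2: a_2=2, p_2 = 2*31 + 15 = 77, q_2 = 2*2 + 1 = 5.
  i=3: a_3=1, p_3 = 1*77 + 31 = 108, q_3 = 1*5 + 2 = 7.
  i=4: a_4=14, p_4 = 14*108 + 77 = 1589, q_4 = 14*7 + 5 = 103.
  i=5: a_5=1, p_5 = 1*1589 + 108 = 1697, q_5 = 1*103 + 7 = 110.
  i=6: a_6=2, p_6 = 2*1697 + 1589 = 4983, q_6 = 2*110 + 103 = 323.
  i=7: a_7=2, p_7 = 2*4983 + 1697 = 11663, q_7 = 2*323 + 110 = 756.
Check: 11663^2 - 238*756^2 = 136025569 - 136025568 = 1, so (x, y) = (11663, 756) solves the equation, and by the theorem it is the least positive solution.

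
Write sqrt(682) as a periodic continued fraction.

[26; (8, 1, 2, 5, 2, 5, 2, 1, 8, 52)]

Write x_i = (sqrt(682) + m_i)/d_i with (m_0, d_0) = (0, 1). a_0 = floor(sqrt(682)) = 26, since 26^2 = 676 <= 682 < 729 = 27^2.
Iterate m_{i+1} = d_i*a_i - m_i, d_{i+1} = (682 - m_{i+1}^2)/d_i, a_{i+1} = floor((a_0 + m_{i+1})/d_{i+1}):
  m_1 = 1*26 - 0 = 26, d_1 = (682 - 26^2)/1 = 6/1 = 6, a_1 = floor((26 + 26)/6) = 8.
  m_2 = 6*8 - 26 = 22, d_2 = (682 - 22^2)/6 = 198/6 = 33, a_2 = floor((26 + 22)/33) = 1.
  m_3 = 33*1 - 22 = 11, d_3 = (682 - 11^2)/33 = 561/33 = 17, a_3 = floor((26 + 11)/17) = 2.
  m_4 = 17*2 - 11 = 23, d_4 = (682 - 23^2)/17 = 153/17 = 9, a_4 = floor((26 + 23)/9) = 5.
  m_5 = 9*5 - 23 = 22, d_5 = (682 - 22^2)/9 = 198/9 = 22, a_5 = floor((26 + 22)/22) = 2.
  m_6 = 22*2 - 22 = 22, d_6 = (682 - 22^2)/22 = 198/22 = 9, a_6 = floor((26 + 22)/9) = 5.
  m_7 = 9*5 - 22 = 23, d_7 = (682 - 23^2)/9 = 153/9 = 17, a_7 = floor((26 + 23)/17) = 2.
  m_8 = 17*2 - 23 = 11, d_8 = (682 - 11^2)/17 = 561/17 = 33, a_8 = floor((26 + 11)/33) = 1.
  m_9 = 33*1 - 11 = 22, d_9 = (682 - 22^2)/33 = 198/33 = 6, a_9 = floor((26 + 22)/6) = 8.
  m_10 = 6*8 - 22 = 26, d_10 = (682 - 26^2)/6 = 6/6 = 1, a_10 = floor((26 + 26)/1) = 52.
  m_11 = 1*52 - 26 = 26, d_11 = (682 - 26^2)/1 = 6/1 = 6: (m_11, d_11) = (m_1, d_1) = (26, 6), so from here the quotients repeat a_1, ..., a_10; the period length is 10.
Hence the expansion of sqrt(682) is a_0 = 26 followed by the repeating block 8, 1, 2, 5, 2, 5, 2, 1, 8, 52 (period 10).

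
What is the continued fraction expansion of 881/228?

Run the Euclidean algorithm on 881 and 228; the successive quotients are the partial quotients a_0, a_1, ... (each step inverts the fractional part left over by the previous one):
  881 = 3*228 + 197, so a_0 = 3.
  228 = 1*197 + 31, so a_1 = 1.
  197 = 6*31 + 11, so a_2 = 6.
  31 = 2*11 + 9, so a_3 = 2.
  11 = 1*9 + 2, so a_4 = 1.
  9 = 4*2 + 1, so a_5 = 4.
  2 = 2*1 + 0, so a_6 = 2.
The remainder reaches 0 after 7 divisions, so the expansion has 7 partial quotients, read off in order.

[3; 1, 6, 2, 1, 4, 2]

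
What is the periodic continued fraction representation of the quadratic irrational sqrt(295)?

Write x_i = (sqrt(295) + m_i)/d_i with (m_0, d_0) = (0, 1). a_0 = floor(sqrt(295)) = 17, since 17^2 = 289 <= 295 < 324 = 18^2.
Iterate m_{i+1} = d_i*a_i - m_i, d_{i+1} = (295 - m_{i+1}^2)/d_i, a_{i+1} = floor((a_0 + m_{i+1})/d_{i+1}):
  m_1 = 1*17 - 0 = 17, d_1 = (295 - 17^2)/1 = 6/1 = 6, a_1 = floor((17 + 17)/6) = 5.
  m_2 = 6*5 - 17 = 13, d_2 = (295 - 13^2)/6 = 126/6 = 21, a_2 = floor((17 + 13)/21) = 1.
  m_3 = 21*1 - 13 = 8, d_3 = (295 - 8^2)/21 = 231/21 = 11, a_3 = floor((17 + 8)/11) = 2.
  m_4 = 11*2 - 8 = 14, d_4 = (295 - 14^2)/11 = 99/11 = 9, a_4 = floor((17 + 14)/9) = 3.
  m_5 = 9*3 - 14 = 13, d_5 = (295 - 13^2)/9 = 126/9 = 14, a_5 = floor((17 + 13)/14) = 2.
  m_6 = 14*2 - 13 = 15, d_6 = (295 - 15^2)/14 = 70/14 = 5, a_6 = floor((17 + 15)/5) = 6.
  m_7 = 5*6 - 15 = 15, d_7 = (295 - 15^2)/5 = 70/5 = 14, a_7 = floor((17 + 15)/14) = 2.
  m_8 = 14*2 - 15 = 13, d_8 = (295 - 13^2)/14 = 126/14 = 9, a_8 = floor((17 + 13)/9) = 3.
  m_9 = 9*3 - 13 = 14, d_9 = (295 - 14^2)/9 = 99/9 = 11, a_9 = floor((17 + 14)/11) = 2.
  m_10 = 11*2 - 14 = 8, d_10 = (295 - 8^2)/11 = 231/11 = 21, a_10 = floor((17 + 8)/21) = 1.
  m_11 = 21*1 - 8 = 13, d_11 = (295 - 13^2)/21 = 126/21 = 6, a_11 = floor((17 + 13)/6) = 5.
  m_12 = 6*5 - 13 = 17, d_12 = (295 - 17^2)/6 = 6/6 = 1, a_12 = floor((17 + 17)/1) = 34.
  m_13 = 1*34 - 17 = 17, d_13 = (295 - 17^2)/1 = 6/1 = 6: (m_13, d_13) = (m_1, d_1) = (17, 6), so from here the quotients repeat a_1, ..., a_12; the period length is 12.
Hence the expansion of sqrt(295) is a_0 = 17 followed by the repeating block 5, 1, 2, 3, 2, 6, 2, 3, 2, 1, 5, 34 (period 12).

[17; (5, 1, 2, 3, 2, 6, 2, 3, 2, 1, 5, 34)]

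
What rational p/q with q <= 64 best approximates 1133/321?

60/17

Expand x = 1133/321 as a continued fraction with the Euclidean algorithm:
  1133 = 3*321 + 170, so a_0 = 3.
  321 = 1*170 + 151, so a_1 = 1.
  170 = 1*151 + 19, so a_2 = 1.
  151 = 7*19 + 18, so a_3 = 7.
  19 = 1*18 + 1, so a_4 = 1.
  18 = 18*1 + 0, so a_5 = 18.
so x = [3; 1, 1, 7, 1, 18].
Convergents (p_i = a_i*p_{i-1} + p_{i-2}, q_i = a_i*q_{i-1} + q_{i-2} with p_{-2}=0, p_{-1}=1, q_{-2}=1, q_{-1}=0), until the denominator exceeds 64:
  i=0: a_0=3, p_0 = 3*1 + 0 = 3, q_0 = 3*0 + 1 = 1.
  i=1: a_1=1, p_1 = 1*3 + 1 = 4, q_1 = 1*1 + 0 = 1.
  i=2: a_2=1, p_2 = 1*4 + 3 = 7, q_2 = 1*1 + 1 = 2.
  i=3: a_3=7, p_3 = 7*7 + 4 = 53, q_3 = 7*2 + 1 = 15.
  i=4: a_4=1, p_4 = 1*53 + 7 = 60, q_4 = 1*15 + 2 = 17.
  i=5: a_5=18, p_5 = 18*60 + 53 = 1133, q_5 = 18*17 + 15 = 321.
q_5 = 321 > 64, so the last convergent with denominator <= 64 is p_4/q_4 = 60/17.
The closest fraction with denominator <= 64 is either p_4/q_4 or the intermediate fraction (k*p_4 + p_3)/(k*q_4 + q_3) with the largest k >= 1 whose denominator stays <= 64; these approach x as k grows, and every other convergent or intermediate fraction in range is farther away.
Largest k: floor((64 - q_3)/q_4) = floor((64 - 15)/17) = 2.
That gives (2*60 + 53)/(2*17 + 15) = 173/49.
Compare the errors: |x - 60/17| = |1133*17 - 60*321|/(321*17) = 1/5457, and |x - 173/49| = |1133*49 - 173*321|/(321*49) = 16/15729.
Cross-multiplying, 1*15729 = 15729 < 87312 = 16*5457, so 1/5457 is smaller: the convergent 60/17 is closer to x than 173/49.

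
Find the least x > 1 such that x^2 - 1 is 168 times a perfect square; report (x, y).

First expand sqrt(168) as a continued fraction. With x_i = (sqrt(168) + m_i)/d_i and (m_0, d_0) = (0, 1): a_0 = floor(sqrt(168)) = 12, since 12^2 = 144 <= 168 < 169 = 13^2.
Iterate m_{i+1} = d_i*a_i - m_i, d_{i+1} = (168 - m_{i+1}^2)/d_i, a_{i+1} = floor((a_0 + m_{i+1})/d_{i+1}):
  m_1 = 1*12 - 0 = 12, d_1 = (168 - 12^2)/1 = 24/1 = 24, a_1 = floor((12 + 12)/24) = 1.
  m_2 = 24*1 - 12 = 12, d_2 = (168 - 12^2)/24 = 24/24 = 1, a_2 = floor((12 + 12)/1) = 24.
  m_3 = 1*24 - 12 = 12, d_3 = (168 - 12^2)/1 = 24/1 = 24: (m_3, d_3) = (m_1, d_1) = (12, 24), so from here the quotients repeat a_1, a_2; the period length is 2.
So sqrt(168) = [12; (1, 24)] with period length k = 2.
k is even, so the fundamental solution of x^2 - 168y^2 = 1 is (p_{k-1}, q_{k-1}) = (p_1, q_1); compute convergents through index 1.
Convergents (p_i = a_i*p_{i-1} + p_{i-2}, q_i = a_i*q_{i-1} + q_{i-2} with p_{-2}=0, p_{-1}=1, q_{-2}=1, q_{-1}=0):
  i=0: a_0=12, p_0 = 12*1 + 0 = 12, q_0 = 12*0 + 1 = 1.
  i=1: a_1=1, p_1 = 1*12 + 1 = 13, q_1 = 1*1 + 0 = 1.
Check: 13^2 - 168*1^2 = 169 - 168 = 1, so (x, y) = (13, 1) solves the equation, and by the theorem it is the least positive solution.

(x, y) = (13, 1)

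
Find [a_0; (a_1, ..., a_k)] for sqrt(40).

Write x_i = (sqrt(40) + m_i)/d_i with (m_0, d_0) = (0, 1). a_0 = floor(sqrt(40)) = 6, since 6^2 = 36 <= 40 < 49 = 7^2.
Iterate m_{i+1} = d_i*a_i - m_i, d_{i+1} = (40 - m_{i+1}^2)/d_i, a_{i+1} = floor((a_0 + m_{i+1})/d_{i+1}):
  m_1 = 1*6 - 0 = 6, d_1 = (40 - 6^2)/1 = 4/1 = 4, a_1 = floor((6 + 6)/4) = 3.
  m_2 = 4*3 - 6 = 6, d_2 = (40 - 6^2)/4 = 4/4 = 1, a_2 = floor((6 + 6)/1) = 12.
  m_3 = 1*12 - 6 = 6, d_3 = (40 - 6^2)/1 = 4/1 = 4: (m_3, d_3) = (m_1, d_1) = (6, 4), so from here the quotients repeat a_1, a_2; the period length is 2.
Hence the expansion of sqrt(40) is a_0 = 6 followed by the repeating block 3, 12 (period 2).

[6; (3, 12)]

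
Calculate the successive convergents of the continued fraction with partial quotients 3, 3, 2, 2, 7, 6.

3/1, 10/3, 23/7, 56/17, 415/126, 2546/773

Using the convergent recurrence p_i = a_i*p_{i-1} + p_{i-2}, q_i = a_i*q_{i-1} + q_{i-2} with p_{-2}=0, p_{-1}=1, q_{-2}=1, q_{-1}=0:
  i=0: a_0=3, p_0 = 3*1 + 0 = 3, q_0 = 3*0 + 1 = 1.
  i=1: a_1=3, p_1 = 3*3 + 1 = 10, q_1 = 3*1 + 0 = 3.
  i=2: a_2=2, p_2 = 2*10 + 3 = 23, q_2 = 2*3 + 1 = 7.
  i=3: a_3=2, p_3 = 2*23 + 10 = 56, q_3 = 2*7 + 3 = 17.
  i=4: a_4=7, p_4 = 7*56 + 23 = 415, q_4 = 7*17 + 7 = 126.
  i=5: a_5=6, p_5 = 6*415 + 56 = 2546, q_5 = 6*126 + 17 = 773.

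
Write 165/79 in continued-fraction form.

Run the Euclidean algorithm on 165 and 79; the successive quotients are the partial quotients a_0, a_1, ... (each step inverts the fractional part left over by the previous one):
  165 = 2*79 + 7, so a_0 = 2.
  79 = 11*7 + 2, so a_1 = 11.
  7 = 3*2 + 1, so a_2 = 3.
  2 = 2*1 + 0, so a_3 = 2.
The remainder reaches 0 after 4 divisions, so the expansion has 4 partial quotients, read off in order.

[2; 11, 3, 2]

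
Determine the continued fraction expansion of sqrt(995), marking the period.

Write x_i = (sqrt(995) + m_i)/d_i with (m_0, d_0) = (0, 1). a_0 = floor(sqrt(995)) = 31, since 31^2 = 961 <= 995 < 1024 = 32^2.
Iterate m_{i+1} = d_i*a_i - m_i, d_{i+1} = (995 - m_{i+1}^2)/d_i, a_{i+1} = floor((a_0 + m_{i+1})/d_{i+1}):
  m_1 = 1*31 - 0 = 31, d_1 = (995 - 31^2)/1 = 34/1 = 34, a_1 = floor((31 + 31)/34) = 1.
  m_2 = 34*1 - 31 = 3, d_2 = (995 - 3^2)/34 = 986/34 = 29, a_2 = floor((31 + 3)/29) = 1.
  m_3 = 29*1 - 3 = 26, d_3 = (995 - 26^2)/29 = 319/29 = 11, a_3 = floor((31 + 26)/11) = 5.
  m_4 = 11*5 - 26 = 29, d_4 = (995 - 29^2)/11 = 154/11 = 14, a_4 = floor((31 + 29)/14) = 4.
  m_5 = 14*4 - 29 = 27, d_5 = (995 - 27^2)/14 = 266/14 = 19, a_5 = floor((31 + 27)/19) = 3.
  m_6 = 19*3 - 27 = 30, d_6 = (995 - 30^2)/19 = 95/19 = 5, a_6 = floor((31 + 30)/5) = 12.
  m_7 = 5*12 - 30 = 30, d_7 = (995 - 30^2)/5 = 95/5 = 19, a_7 = floor((31 + 30)/19) = 3.
  m_8 = 19*3 - 30 = 27, d_8 = (995 - 27^2)/19 = 266/19 = 14, a_8 = floor((31 + 27)/14) = 4.
  m_9 = 14*4 - 27 = 29, d_9 = (995 - 29^2)/14 = 154/14 = 11, a_9 = floor((31 + 29)/11) = 5.
  m_10 = 11*5 - 29 = 26, d_10 = (995 - 26^2)/11 = 319/11 = 29, a_10 = floor((31 + 26)/29) = 1.
  m_11 = 29*1 - 26 = 3, d_11 = (995 - 3^2)/29 = 986/29 = 34, a_11 = floor((31 + 3)/34) = 1.
  m_12 = 34*1 - 3 = 31, d_12 = (995 - 31^2)/34 = 34/34 = 1, a_12 = floor((31 + 31)/1) = 62.
  m_13 = 1*62 - 31 = 31, d_13 = (995 - 31^2)/1 = 34/1 = 34: (m_13, d_13) = (m_1, d_1) = (31, 34), so from here the quotients repeat a_1, ..., a_12; the period length is 12.
Hence the expansion of sqrt(995) is a_0 = 31 followed by the repeating block 1, 1, 5, 4, 3, 12, 3, 4, 5, 1, 1, 62 (period 12).

[31; (1, 1, 5, 4, 3, 12, 3, 4, 5, 1, 1, 62)]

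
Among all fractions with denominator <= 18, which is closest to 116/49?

Expand x = 116/49 as a continued fraction with the Euclidean algorithm:
  116 = 2*49 + 18, so a_0 = 2.
  49 = 2*18 + 13, so a_1 = 2.
  18 = 1*13 + 5, so a_2 = 1.
  13 = 2*5 + 3, so a_3 = 2.
  5 = 1*3 + 2, so a_4 = 1.
  3 = 1*2 + 1, so a_5 = 1.
  2 = 2*1 + 0, so a_6 = 2.
so x = [2; 2, 1, 2, 1, 1, 2].
Convergents (p_i = a_i*p_{i-1} + p_{i-2}, q_i = a_i*q_{i-1} + q_{i-2} with p_{-2}=0, p_{-1}=1, q_{-2}=1, q_{-1}=0), until the denominator exceeds 18:
  i=0: a_0=2, p_0 = 2*1 + 0 = 2, q_0 = 2*0 + 1 = 1.
  i=1: a_1=2, p_1 = 2*2 + 1 = 5, q_1 = 2*1 + 0 = 2.
  i=2: a_2=1, p_2 = 1*5 + 2 = 7, q_2 = 1*2 + 1 = 3.
  i=3: a_3=2, p_3 = 2*7 + 5 = 19, q_3 = 2*3 + 2 = 8.
  i=4: a_4=1, p_4 = 1*19 + 7 = 26, q_4 = 1*8 + 3 = 11.
  i=5: a_5=1, p_5 = 1*26 + 19 = 45, q_5 = 1*11 + 8 = 19.
q_5 = 19 > 18, so the last convergent with denominator <= 18 is p_4/q_4 = 26/11.
The closest fraction with denominator <= 18 is either p_4/q_4 or the intermediate fraction (k*p_4 + p_3)/(k*q_4 + q_3) with the largest k >= 1 whose denominator stays <= 18; these approach x as k grows, and every other convergent or intermediate fraction in range is farther away.
Largest k: floor((18 - q_3)/q_4) = floor((18 - 8)/11) = 0.
Since k = 0, no intermediate fraction beyond p_4/q_4 has denominator <= 18, so the convergent 26/11 is the closest (its error is |116*11 - 26*49|/(49*11) = 2/539).

26/11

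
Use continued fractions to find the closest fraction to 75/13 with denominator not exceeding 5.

Expand x = 75/13 as a continued fraction with the Euclidean algorithm:
  75 = 5*13 + 10, so a_0 = 5.
  13 = 1*10 + 3, so a_1 = 1.
  10 = 3*3 + 1, so a_2 = 3.
  3 = 3*1 + 0, so a_3 = 3.
so x = [5; 1, 3, 3].
Convergents (p_i = a_i*p_{i-1} + p_{i-2}, q_i = a_i*q_{i-1} + q_{i-2} with p_{-2}=0, p_{-1}=1, q_{-2}=1, q_{-1}=0), until the denominator exceeds 5:
  i=0: a_0=5, p_0 = 5*1 + 0 = 5, q_0 = 5*0 + 1 = 1.
  i=1: a_1=1, p_1 = 1*5 + 1 = 6, q_1 = 1*1 + 0 = 1.
  i=2: a_2=3, p_2 = 3*6 + 5 = 23, q_2 = 3*1 + 1 = 4.
  i=3: a_3=3, p_3 = 3*23 + 6 = 75, q_3 = 3*4 + 1 = 13.
q_3 = 13 > 5, so the last convergent with denominator <= 5 is p_2/q_2 = 23/4.
The closest fraction with denominator <= 5 is either p_2/q_2 or the intermediate fraction (k*p_2 + p_1)/(k*q_2 + q_1) with the largest k >= 1 whose denominator stays <= 5; these approach x as k grows, and every other convergent or intermediate fraction in range is farther away.
Largest k: floor((5 - q_1)/q_2) = floor((5 - 1)/4) = 1.
That gives (1*23 + 6)/(1*4 + 1) = 29/5.
Compare the errors: |x - 23/4| = |75*4 - 23*13|/(13*4) = 1/52, and |x - 29/5| = |75*5 - 29*13|/(13*5) = 2/65.
Cross-multiplying, 1*65 = 65 < 104 = 2*52, so 1/52 is smaller: the convergent 23/4 is closer to x than 29/5.

23/4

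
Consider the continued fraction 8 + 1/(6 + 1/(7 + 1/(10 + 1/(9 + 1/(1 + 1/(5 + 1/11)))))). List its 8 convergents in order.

Using the convergent recurrence p_i = a_i*p_{i-1} + p_{i-2}, q_i = a_i*q_{i-1} + q_{i-2} with p_{-2}=0, p_{-1}=1, q_{-2}=1, q_{-1}=0:
  i=0: a_0=8, p_0 = 8*1 + 0 = 8, q_0 = 8*0 + 1 = 1.
  i=1: a_1=6, p_1 = 6*8 + 1 = 49, q_1 = 6*1 + 0 = 6.
  i=2: a_2=7, p_2 = 7*49 + 8 = 351, q_2 = 7*6 + 1 = 43.
  i=3: a_3=10, p_3 = 10*351 + 49 = 3559, q_3 = 10*43 + 6 = 436.
  i=4: a_4=9, p_4 = 9*3559 + 351 = 32382, q_4 = 9*436 + 43 = 3967.
  i=5: a_5=1, p_5 = 1*32382 + 3559 = 35941, q_5 = 1*3967 + 436 = 4403.
  i=6: a_6=5, p_6 = 5*35941 + 32382 = 212087, q_6 = 5*4403 + 3967 = 25982.
  i=7: a_7=11, p_7 = 11*212087 + 35941 = 2368898, q_7 = 11*25982 + 4403 = 290205.

8/1, 49/6, 351/43, 3559/436, 32382/3967, 35941/4403, 212087/25982, 2368898/290205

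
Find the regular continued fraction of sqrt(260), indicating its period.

[16; (8, 32)]

Write x_i = (sqrt(260) + m_i)/d_i with (m_0, d_0) = (0, 1). a_0 = floor(sqrt(260)) = 16, since 16^2 = 256 <= 260 < 289 = 17^2.
Iterate m_{i+1} = d_i*a_i - m_i, d_{i+1} = (260 - m_{i+1}^2)/d_i, a_{i+1} = floor((a_0 + m_{i+1})/d_{i+1}):
  m_1 = 1*16 - 0 = 16, d_1 = (260 - 16^2)/1 = 4/1 = 4, a_1 = floor((16 + 16)/4) = 8.
  m_2 = 4*8 - 16 = 16, d_2 = (260 - 16^2)/4 = 4/4 = 1, a_2 = floor((16 + 16)/1) = 32.
  m_3 = 1*32 - 16 = 16, d_3 = (260 - 16^2)/1 = 4/1 = 4: (m_3, d_3) = (m_1, d_1) = (16, 4), so from here the quotients repeat a_1, a_2; the period length is 2.
Hence the expansion of sqrt(260) is a_0 = 16 followed by the repeating block 8, 32 (period 2).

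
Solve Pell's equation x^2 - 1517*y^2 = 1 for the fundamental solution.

First expand sqrt(1517) as a continued fraction. With x_i = (sqrt(1517) + m_i)/d_i and (m_0, d_0) = (0, 1): a_0 = floor(sqrt(1517)) = 38, since 38^2 = 1444 <= 1517 < 1521 = 39^2.
Iterate m_{i+1} = d_i*a_i - m_i, d_{i+1} = (1517 - m_{i+1}^2)/d_i, a_{i+1} = floor((a_0 + m_{i+1})/d_{i+1}):
  m_1 = 1*38 - 0 = 38, d_1 = (1517 - 38^2)/1 = 73/1 = 73, a_1 = floor((38 + 38)/73) = 1.
  m_2 = 73*1 - 38 = 35, d_2 = (1517 - 35^2)/73 = 292/73 = 4, a_2 = floor((38 + 35)/4) = 18.
  m_3 = 4*18 - 35 = 37, d_3 = (1517 - 37^2)/4 = 148/4 = 37, a_3 = floor((38 + 37)/37) = 2.
  m_4 = 37*2 - 37 = 37, d_4 = (1517 - 37^2)/37 = 148/37 = 4, a_4 = floor((38 + 37)/4) = 18.
  m_5 = 4*18 - 37 = 35, d_5 = (1517 - 35^2)/4 = 292/4 = 73, a_5 = floor((38 + 35)/73) = 1.
  m_6 = 73*1 - 35 = 38, d_6 = (1517 - 38^2)/73 = 73/73 = 1, a_6 = floor((38 + 38)/1) = 76.
  m_7 = 1*76 - 38 = 38, d_7 = (1517 - 38^2)/1 = 73/1 = 73: (m_7, d_7) = (m_1, d_1) = (38, 73), so from here the quotients repeat a_1, ..., a_6; the period length is 6.
So sqrt(1517) = [38; (1, 18, 2, 18, 1, 76)] with period length k = 6.
k is even, so the fundamental solution of x^2 - 1517y^2 = 1 is (p_{k-1}, q_{k-1}) = (p_5, q_5); compute convergents through index 5.
Convergents (p_i = a_i*p_{i-1} + p_{i-2}, q_i = a_i*q_{i-1} + q_{i-2} with p_{-2}=0, p_{-1}=1, q_{-2}=1, q_{-1}=0):
  i=0: a_0=38, p_0 = 38*1 + 0 = 38, q_0 = 38*0 + 1 = 1.
  i=1: a_1=1, p_1 = 1*38 + 1 = 39, q_1 = 1*1 + 0 = 1.
  i=2: a_2=18, p_2 = 18*39 + 38 = 740, q_2 = 18*1 + 1 = 19.
  i=3: a_3=2, p_3 = 2*740 + 39 = 1519, q_3 = 2*19 + 1 = 39.
  i=4: a_4=18, p_4 = 18*1519 + 740 = 28082, q_4 = 18*39 + 19 = 721.
  i=5: a_5=1, p_5 = 1*28082 + 1519 = 29601, q_5 = 1*721 + 39 = 760.
Check: 29601^2 - 1517*760^2 = 876219201 - 876219200 = 1, so (x, y) = (29601, 760) solves the equation, and by the theorem it is the least positive solution.

(x, y) = (29601, 760)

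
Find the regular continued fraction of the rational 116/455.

Run the Euclidean algorithm on 116 and 455; the successive quotients are the partial quotients a_0, a_1, ... (each step inverts the fractional part left over by the previous one):
  116 = 0*455 + 116, so a_0 = 0.
  455 = 3*116 + 107, so a_1 = 3.
  116 = 1*107 + 9, so a_2 = 1.
  107 = 11*9 + 8, so a_3 = 11.
  9 = 1*8 + 1, so a_4 = 1.
  8 = 8*1 + 0, so a_5 = 8.
The remainder reaches 0 after 6 divisions, so the expansion has 6 partial quotients, read off in order.

[0; 3, 1, 11, 1, 8]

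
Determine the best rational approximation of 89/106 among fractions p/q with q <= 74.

Expand x = 89/106 as a continued fraction with the Euclidean algorithm:
  89 = 0*106 + 89, so a_0 = 0.
  106 = 1*89 + 17, so a_1 = 1.
  89 = 5*17 + 4, so a_2 = 5.
  17 = 4*4 + 1, so a_3 = 4.
  4 = 4*1 + 0, so a_4 = 4.
so x = [0; 1, 5, 4, 4].
Convergents (p_i = a_i*p_{i-1} + p_{i-2}, q_i = a_i*q_{i-1} + q_{i-2} with p_{-2}=0, p_{-1}=1, q_{-2}=1, q_{-1}=0), until the denominator exceeds 74:
  i=0: a_0=0, p_0 = 0*1 + 0 = 0, q_0 = 0*0 + 1 = 1.
  i=1: a_1=1, p_1 = 1*0 + 1 = 1, q_1 = 1*1 + 0 = 1.
  i=2: a_2=5, p_2 = 5*1 + 0 = 5, q_2 = 5*1 + 1 = 6.
  i=3: a_3=4, p_3 = 4*5 + 1 = 21, q_3 = 4*6 + 1 = 25.
  i=4: a_4=4, p_4 = 4*21 + 5 = 89, q_4 = 4*25 + 6 = 106.
q_4 = 106 > 74, so the last convergent with denominator <= 74 is p_3/q_3 = 21/25.
The closest fraction with denominator <= 74 is either p_3/q_3 or the intermediate fraction (k*p_3 + p_2)/(k*q_3 + q_2) with the largest k >= 1 whose denominator stays <= 74; these approach x as k grows, and every other convergent or intermediate fraction in range is farther away.
Largest k: floor((74 - q_2)/q_3) = floor((74 - 6)/25) = 2.
That gives (2*21 + 5)/(2*25 + 6) = 47/56.
Compare the errors: |x - 21/25| = |89*25 - 21*106|/(106*25) = 1/2650, and |x - 47/56| = |89*56 - 47*106|/(106*56) = 2/5936.
Cross-multiplying, 2*2650 = 5300 < 5936 = 1*5936, so 2/5936 is smaller: the intermediate fraction 47/56 is closer to x than 21/25.

47/56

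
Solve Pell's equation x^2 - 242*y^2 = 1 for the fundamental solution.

First expand sqrt(242) as a continued fraction. With x_i = (sqrt(242) + m_i)/d_i and (m_0, d_0) = (0, 1): a_0 = floor(sqrt(242)) = 15, since 15^2 = 225 <= 242 < 256 = 16^2.
Iterate m_{i+1} = d_i*a_i - m_i, d_{i+1} = (242 - m_{i+1}^2)/d_i, a_{i+1} = floor((a_0 + m_{i+1})/d_{i+1}):
  m_1 = 1*15 - 0 = 15, d_1 = (242 - 15^2)/1 = 17/1 = 17, a_1 = floor((15 + 15)/17) = 1.
  m_2 = 17*1 - 15 = 2, d_2 = (242 - 2^2)/17 = 238/17 = 14, a_2 = floor((15 + 2)/14) = 1.
  m_3 = 14*1 - 2 = 12, d_3 = (242 - 12^2)/14 = 98/14 = 7, a_3 = floor((15 + 12)/7) = 3.
  m_4 = 7*3 - 12 = 9, d_4 = (242 - 9^2)/7 = 161/7 = 23, a_4 = floor((15 + 9)/23) = 1.
  m_5 = 23*1 - 9 = 14, d_5 = (242 - 14^2)/23 = 46/23 = 2, a_5 = floor((15 + 14)/2) = 14.
  m_6 = 2*14 - 14 = 14, d_6 = (242 - 14^2)/2 = 46/2 = 23, a_6 = floor((15 + 14)/23) = 1.
  m_7 = 23*1 - 14 = 9, d_7 = (242 - 9^2)/23 = 161/23 = 7, a_7 = floor((15 + 9)/7) = 3.
  m_8 = 7*3 - 9 = 12, d_8 = (242 - 12^2)/7 = 98/7 = 14, a_8 = floor((15 + 12)/14) = 1.
  m_9 = 14*1 - 12 = 2, d_9 = (242 - 2^2)/14 = 238/14 = 17, a_9 = floor((15 + 2)/17) = 1.
  m_10 = 17*1 - 2 = 15, d_10 = (242 - 15^2)/17 = 17/17 = 1, a_10 = floor((15 + 15)/1) = 30.
  m_11 = 1*30 - 15 = 15, d_11 = (242 - 15^2)/1 = 17/1 = 17: (m_11, d_11) = (m_1, d_1) = (15, 17), so from here the quotients repeat a_1, ..., a_10; the period length is 10.
So sqrt(242) = [15; (1, 1, 3, 1, 14, 1, 3, 1, 1, 30)] with period length k = 10.
k is even, so the fundamental solution of x^2 - 242y^2 = 1 is (p_{k-1}, q_{k-1}) = (p_9, q_9); compute convergents through index 9.
Convergents (p_i = a_i*p_{i-1} + p_{i-2}, q_i = a_i*q_{i-1} + q_{i-2} with p_{-2}=0, p_{-1}=1, q_{-2}=1, q_{-1}=0):
  i=0: a_0=15, p_0 = 15*1 + 0 = 15, q_0 = 15*0 + 1 = 1.
  i=1: a_1=1, p_1 = 1*15 + 1 = 16, q_1 = 1*1 + 0 = 1.
  i=2: a_2=1, p_2 = 1*16 + 15 = 31, q_2 = 1*1 + 1 = 2.
  i=3: a_3=3, p_3 = 3*31 + 16 = 109, q_3 = 3*2 + 1 = 7.
  i=4: a_4=1, p_4 = 1*109 + 31 = 140, q_4 = 1*7 + 2 = 9.
  i=5: a_5=14, p_5 = 14*140 + 109 = 2069, q_5 = 14*9 + 7 = 133.
  i=6: a_6=1, p_6 = 1*2069 + 140 = 2209, q_6 = 1*133 + 9 = 142.
  i=7: a_7=3, p_7 = 3*2209 + 2069 = 8696, q_7 = 3*142 + 133 = 559.
  i=8: a_8=1, p_8 = 1*8696 + 2209 = 10905, q_8 = 1*559 + 142 = 701.
  i=9: a_9=1, p_9 = 1*10905 + 8696 = 19601, q_9 = 1*701 + 559 = 1260.
Check: 19601^2 - 242*1260^2 = 384199201 - 384199200 = 1, so (x, y) = (19601, 1260) solves the equation, and by the theorem it is the least positive solution.

(x, y) = (19601, 1260)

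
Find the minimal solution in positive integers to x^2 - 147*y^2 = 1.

First expand sqrt(147) as a continued fraction. With x_i = (sqrt(147) + m_i)/d_i and (m_0, d_0) = (0, 1): a_0 = floor(sqrt(147)) = 12, since 12^2 = 144 <= 147 < 169 = 13^2.
Iterate m_{i+1} = d_i*a_i - m_i, d_{i+1} = (147 - m_{i+1}^2)/d_i, a_{i+1} = floor((a_0 + m_{i+1})/d_{i+1}):
  m_1 = 1*12 - 0 = 12, d_1 = (147 - 12^2)/1 = 3/1 = 3, a_1 = floor((12 + 12)/3) = 8.
  m_2 = 3*8 - 12 = 12, d_2 = (147 - 12^2)/3 = 3/3 = 1, a_2 = floor((12 + 12)/1) = 24.
  m_3 = 1*24 - 12 = 12, d_3 = (147 - 12^2)/1 = 3/1 = 3: (m_3, d_3) = (m_1, d_1) = (12, 3), so from here the quotients repeat a_1, a_2; the period length is 2.
So sqrt(147) = [12; (8, 24)] with period length k = 2.
k is even, so the fundamental solution of x^2 - 147y^2 = 1 is (p_{k-1}, q_{k-1}) = (p_1, q_1); compute convergents through index 1.
Convergents (p_i = a_i*p_{i-1} + p_{i-2}, q_i = a_i*q_{i-1} + q_{i-2} with p_{-2}=0, p_{-1}=1, q_{-2}=1, q_{-1}=0):
  i=0: a_0=12, p_0 = 12*1 + 0 = 12, q_0 = 12*0 + 1 = 1.
  i=1: a_1=8, p_1 = 8*12 + 1 = 97, q_1 = 8*1 + 0 = 8.
Check: 97^2 - 147*8^2 = 9409 - 9408 = 1, so (x, y) = (97, 8) solves the equation, and by the theorem it is the least positive solution.

(x, y) = (97, 8)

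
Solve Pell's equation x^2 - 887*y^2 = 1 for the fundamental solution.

(x, y) = (469224, 15755)

First expand sqrt(887) as a continued fraction. With x_i = (sqrt(887) + m_i)/d_i and (m_0, d_0) = (0, 1): a_0 = floor(sqrt(887)) = 29, since 29^2 = 841 <= 887 < 900 = 30^2.
Iterate m_{i+1} = d_i*a_i - m_i, d_{i+1} = (887 - m_{i+1}^2)/d_i, a_{i+1} = floor((a_0 + m_{i+1})/d_{i+1}):
  m_1 = 1*29 - 0 = 29, d_1 = (887 - 29^2)/1 = 46/1 = 46, a_1 = floor((29 + 29)/46) = 1.
  m_2 = 46*1 - 29 = 17, d_2 = (887 - 17^2)/46 = 598/46 = 13, a_2 = floor((29 + 17)/13) = 3.
  m_3 = 13*3 - 17 = 22, d_3 = (887 - 22^2)/13 = 403/13 = 31, a_3 = floor((29 + 22)/31) = 1.
  m_4 = 31*1 - 22 = 9, d_4 = (887 - 9^2)/31 = 806/31 = 26, a_4 = floor((29 + 9)/26) = 1.
  m_5 = 26*1 - 9 = 17, d_5 = (887 - 17^2)/26 = 598/26 = 23, a_5 = floor((29 + 17)/23) = 2.
  m_6 = 23*2 - 17 = 29, d_6 = (887 - 29^2)/23 = 46/23 = 2, a_6 = floor((29 + 29)/2) = 29.
  m_7 = 2*29 - 29 = 29, d_7 = (887 - 29^2)/2 = 46/2 = 23, a_7 = floor((29 + 29)/23) = 2.
  m_8 = 23*2 - 29 = 17, d_8 = (887 - 17^2)/23 = 598/23 = 26, a_8 = floor((29 + 17)/26) = 1.
  m_9 = 26*1 - 17 = 9, d_9 = (887 - 9^2)/26 = 806/26 = 31, a_9 = floor((29 + 9)/31) = 1.
  m_10 = 31*1 - 9 = 22, d_10 = (887 - 22^2)/31 = 403/31 = 13, a_10 = floor((29 + 22)/13) = 3.
  m_11 = 13*3 - 22 = 17, d_11 = (887 - 17^2)/13 = 598/13 = 46, a_11 = floor((29 + 17)/46) = 1.
  m_12 = 46*1 - 17 = 29, d_12 = (887 - 29^2)/46 = 46/46 = 1, a_12 = floor((29 + 29)/1) = 58.
  m_13 = 1*58 - 29 = 29, d_13 = (887 - 29^2)/1 = 46/1 = 46: (m_13, d_13) = (m_1, d_1) = (29, 46), so from here the quotients repeat a_1, ..., a_12; the period length is 12.
So sqrt(887) = [29; (1, 3, 1, 1, 2, 29, 2, 1, 1, 3, 1, 58)] with period length k = 12.
k is even, so the fundamental solution of x^2 - 887y^2 = 1 is (p_{k-1}, q_{k-1}) = (p_11, q_11); compute convergents through index 11.
Convergents (p_i = a_i*p_{i-1} + p_{i-2}, q_i = a_i*q_{i-1} + q_{i-2} with p_{-2}=0, p_{-1}=1, q_{-2}=1, q_{-1}=0):
  i=0: a_0=29, p_0 = 29*1 + 0 = 29, q_0 = 29*0 + 1 = 1.
  i=1: a_1=1, p_1 = 1*29 + 1 = 30, q_1 = 1*1 + 0 = 1.
  i=2: a_2=3, p_2 = 3*30 + 29 = 119, q_2 = 3*1 + 1 = 4.
  i=3: a_3=1, p_3 = 1*119 + 30 = 149, q_3 = 1*4 + 1 = 5.
  i=4: a_4=1, p_4 = 1*149 + 119 = 268, q_4 = 1*5 + 4 = 9.
  i=5: a_5=2, p_5 = 2*268 + 149 = 685, q_5 = 2*9 + 5 = 23.
  i=6: a_6=29, p_6 = 29*685 + 268 = 20133, q_6 = 29*23 + 9 = 676.
  i=7: a_7=2, p_7 = 2*20133 + 685 = 40951, q_7 = 2*676 + 23 = 1375.
  i=8: a_8=1, p_8 = 1*40951 + 20133 = 61084, q_8 = 1*1375 + 676 = 2051.
  i=9: a_9=1, p_9 = 1*61084 + 40951 = 102035, q_9 = 1*2051 + 1375 = 3426.
  i=10: a_10=3, p_10 = 3*102035 + 61084 = 367189, q_10 = 3*3426 + 2051 = 12329.
  i=11: a_11=1, p_11 = 1*367189 + 102035 = 469224, q_11 = 1*12329 + 3426 = 15755.
Check: 469224^2 - 887*15755^2 = 220171162176 - 220171162175 = 1, so (x, y) = (469224, 15755) solves the equation, and by the theorem it is the least positive solution.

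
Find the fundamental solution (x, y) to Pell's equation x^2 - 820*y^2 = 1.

First expand sqrt(820) as a continued fraction. With x_i = (sqrt(820) + m_i)/d_i and (m_0, d_0) = (0, 1): a_0 = floor(sqrt(820)) = 28, since 28^2 = 784 <= 820 < 841 = 29^2.
Iterate m_{i+1} = d_i*a_i - m_i, d_{i+1} = (820 - m_{i+1}^2)/d_i, a_{i+1} = floor((a_0 + m_{i+1})/d_{i+1}):
  m_1 = 1*28 - 0 = 28, d_1 = (820 - 28^2)/1 = 36/1 = 36, a_1 = floor((28 + 28)/36) = 1.
  m_2 = 36*1 - 28 = 8, d_2 = (820 - 8^2)/36 = 756/36 = 21, a_2 = floor((28 + 8)/21) = 1.
  m_3 = 21*1 - 8 = 13, d_3 = (820 - 13^2)/21 = 651/21 = 31, a_3 = floor((28 + 13)/31) = 1.
  m_4 = 31*1 - 13 = 18, d_4 = (820 - 18^2)/31 = 496/31 = 16, a_4 = floor((28 + 18)/16) = 2.
  m_5 = 16*2 - 18 = 14, d_5 = (820 - 14^2)/16 = 624/16 = 39, a_5 = floor((28 + 14)/39) = 1.
  m_6 = 39*1 - 14 = 25, d_6 = (820 - 25^2)/39 = 195/39 = 5, a_6 = floor((28 + 25)/5) = 10.
  m_7 = 5*10 - 25 = 25, d_7 = (820 - 25^2)/5 = 195/5 = 39, a_7 = floor((28 + 25)/39) = 1.
  m_8 = 39*1 - 25 = 14, d_8 = (820 - 14^2)/39 = 624/39 = 16, a_8 = floor((28 + 14)/16) = 2.
  m_9 = 16*2 - 14 = 18, d_9 = (820 - 18^2)/16 = 496/16 = 31, a_9 = floor((28 + 18)/31) = 1.
  m_10 = 31*1 - 18 = 13, d_10 = (820 - 13^2)/31 = 651/31 = 21, a_10 = floor((28 + 13)/21) = 1.
  m_11 = 21*1 - 13 = 8, d_11 = (820 - 8^2)/21 = 756/21 = 36, a_11 = floor((28 + 8)/36) = 1.
  m_12 = 36*1 - 8 = 28, d_12 = (820 - 28^2)/36 = 36/36 = 1, a_12 = floor((28 + 28)/1) = 56.
  m_13 = 1*56 - 28 = 28, d_13 = (820 - 28^2)/1 = 36/1 = 36: (m_13, d_13) = (m_1, d_1) = (28, 36), so from here the quotients repeat a_1, ..., a_12; the period length is 12.
So sqrt(820) = [28; (1, 1, 1, 2, 1, 10, 1, 2, 1, 1, 1, 56)] with period length k = 12.
k is even, so the fundamental solution of x^2 - 820y^2 = 1 is (p_{k-1}, q_{k-1}) = (p_11, q_11); compute convergents through index 11.
Convergents (p_i = a_i*p_{i-1} + p_{i-2}, q_i = a_i*q_{i-1} + q_{i-2} with p_{-2}=0, p_{-1}=1, q_{-2}=1, q_{-1}=0):
  i=0: a_0=28, p_0 = 28*1 + 0 = 28, q_0 = 28*0 + 1 = 1.
  i=1: a_1=1, p_1 = 1*28 + 1 = 29, q_1 = 1*1 + 0 = 1.
  i=2: a_2=1, p_2 = 1*29 + 28 = 57, q_2 = 1*1 + 1 = 2.
  i=3: a_3=1, p_3 = 1*57 + 29 = 86, q_3 = 1*2 + 1 = 3.
  i=4: a_4=2, p_4 = 2*86 + 57 = 229, q_4 = 2*3 + 2 = 8.
  i=5: a_5=1, p_5 = 1*229 + 86 = 315, q_5 = 1*8 + 3 = 11.
  i=6: a_6=10, p_6 = 10*315 + 229 = 3379, q_6 = 10*11 + 8 = 118.
  i=7: a_7=1, p_7 = 1*3379 + 315 = 3694, q_7 = 1*118 + 11 = 129.
  i=8: a_8=2, p_8 = 2*3694 + 3379 = 10767, q_8 = 2*129 + 118 = 376.
  i=9: a_9=1, p_9 = 1*10767 + 3694 = 14461, q_9 = 1*376 + 129 = 505.
  i=10: a_10=1, p_10 = 1*14461 + 10767 = 25228, q_10 = 1*505 + 376 = 881.
  i=11: a_11=1, p_11 = 1*25228 + 14461 = 39689, q_11 = 1*881 + 505 = 1386.
Check: 39689^2 - 820*1386^2 = 1575216721 - 1575216720 = 1, so (x, y) = (39689, 1386) solves the equation, and by the theorem it is the least positive solution.

(x, y) = (39689, 1386)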